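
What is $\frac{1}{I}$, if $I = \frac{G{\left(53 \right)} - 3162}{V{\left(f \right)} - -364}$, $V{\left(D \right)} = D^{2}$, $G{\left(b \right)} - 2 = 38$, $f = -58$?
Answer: $- \frac{1864}{1561} \approx -1.1941$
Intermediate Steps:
$G{\left(b \right)} = 40$ ($G{\left(b \right)} = 2 + 38 = 40$)
$I = - \frac{1561}{1864}$ ($I = \frac{40 - 3162}{\left(-58\right)^{2} - -364} = - \frac{3122}{3364 + 364} = - \frac{3122}{3728} = \left(-3122\right) \frac{1}{3728} = - \frac{1561}{1864} \approx -0.83745$)
$\frac{1}{I} = \frac{1}{- \frac{1561}{1864}} = - \frac{1864}{1561}$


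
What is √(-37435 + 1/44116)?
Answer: 3*I*√2023800004479/22058 ≈ 193.48*I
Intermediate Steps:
√(-37435 + 1/44116) = √(-1651482459/44116) = 3*I*√2023800004479/22058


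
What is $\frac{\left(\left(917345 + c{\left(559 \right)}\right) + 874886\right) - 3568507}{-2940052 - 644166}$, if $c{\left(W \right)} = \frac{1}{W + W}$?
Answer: $\frac{1985876567}{4007155724} \approx 0.49558$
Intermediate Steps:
$c{\left(W \right)} = \frac{1}{2 W}$
$\frac{\left(\left(917345 + c{\left(559 \right)}\right) + 874886\right) - 3568507}{-2940052 - 644166} = \frac{\left(\left(917345 + \frac{1}{2 \cdot 559}\right) + 874886\right) - 3568507}{-2940052 - 644166} = \frac{\left(\left(917345 + \frac{1}{2} \cdot \frac{1}{559}\right) + 874886\right) - 3568507}{-3584218} = \left(\left(\left(917345 + \frac{1}{1118}\right) + 874886\right) - 3568507\right) \left(- \frac{1}{3584218}\right) = \left(\left(\frac{1025591711}{1118} + 874886\right) - 3568507\right) \left(- \frac{1}{3584218}\right) = \left(\frac{2003714259}{1118} - 3568507\right) \left(- \frac{1}{3584218}\right) = \left(- \frac{1985876567}{1118}\right) \left(- \frac{1}{3584218}\right) = \frac{1985876567}{4007155724}$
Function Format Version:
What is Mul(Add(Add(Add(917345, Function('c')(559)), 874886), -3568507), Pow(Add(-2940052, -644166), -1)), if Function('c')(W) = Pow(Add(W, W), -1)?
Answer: Rational(1985876567, 4007155724) ≈ 0.49558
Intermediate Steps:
Function('c')(W) = Mul(Rational(1, 2), Pow(W, -1)) (Function('c')(W) = Pow(Mul(2, W), -1) = Mul(Rational(1, 2), Pow(W, -1)))
Mul(Add(Add(Add(917345, Function('c')(559)), 874886), -3568507), Pow(Add(-2940052, -644166), -1)) = Mul(Add(Add(Add(917345, Mul(Rational(1, 2), Pow(559, -1))), 874886), -3568507), Pow(Add(-2940052, -644166), -1)) = Mul(Add(Add(Add(917345, Mul(Rational(1, 2), Rational(1, 559))), 874886), -3568507), Pow(-3584218, -1)) = Mul(Add(Add(Add(917345, Rational(1, 1118)), 874886), -3568507), Rational(-1, 3584218)) = Mul(Add(Add(Rational(1025591711, 1118), 874886), -3568507), Rational(-1, 3584218)) = Mul(Add(Rational(2003714259, 1118), -3568507), Rational(-1, 3584218)) = Mul(Rational(-1985876567, 1118), Rational(-1, 3584218)) = Rational(1985876567, 4007155724)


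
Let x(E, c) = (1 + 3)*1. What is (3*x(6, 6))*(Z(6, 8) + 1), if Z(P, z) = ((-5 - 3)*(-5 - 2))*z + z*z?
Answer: 6156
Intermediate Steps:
x(E, c) = 4 (x(E, c) = 4*1 = 4)
Z(P, z) = z² + 56*z (Z(P, z) = (-8*(-7))*z + z² = 56*z + z² = z² + 56*z)
(3*x(6, 6))*(Z(6, 8) + 1) = (3*4)*(8*(56 + 8) + 1) = 12*(8*64 + 1) = 12*(512 + 1) = 12*513 = 6156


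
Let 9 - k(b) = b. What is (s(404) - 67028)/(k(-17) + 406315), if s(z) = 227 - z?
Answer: -67205/406341 ≈ -0.16539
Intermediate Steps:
k(b) = 9 - b
(s(404) - 67028)/(k(-17) + 406315) = ((227 - 1*404) - 67028)/((9 - 1*(-17)) + 406315) = ((227 - 404) - 67028)/((9 + 17) + 406315) = (-177 - 67028)/(26 + 406315) = -67205/406341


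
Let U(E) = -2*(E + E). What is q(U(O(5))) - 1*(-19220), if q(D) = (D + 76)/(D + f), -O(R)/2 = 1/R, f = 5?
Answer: 634648/33 ≈ 19232.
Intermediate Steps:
O(R) = -2/R
U(E) = -4*E
q(D) = (76 + D)/(5 + D) (q(D) = (D + 76)/(D + 5) = (76 + D)/(5 + D))
q(U(O(5))) - 1*(-19220) = (76 - (-8)/5)/(5 - (-8)/5) - 1*(-19220) = (76 - (-8)/5)/(5 - (-8)/5) + 19220 = (76 - 4*(-⅖))/(5 - 4*(-⅖)) + 19220 = (76 + 8/5)/(5 + 8/5) + 19220 = (388/5)/(33/5) + 19220 = (5/33)*(388/5) + 19220 = 388/33 + 19220 = 634648/33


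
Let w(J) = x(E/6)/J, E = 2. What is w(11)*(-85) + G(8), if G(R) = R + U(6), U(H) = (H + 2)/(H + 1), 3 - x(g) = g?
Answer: -2648/231 ≈ -11.463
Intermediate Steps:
x(g) = 3 - g
w(J) = 8/(3*J) (w(J) = (3 - 2/6)/J = (3 - 1*⅓)/J = (3 - ⅓)/J = 8/(3*J))
U(H) = (2 + H)/(1 + H)
G(R) = 8/7 + R (G(R) = R + (2 + 6)/(1 + 6) = R + 8/7 = 8/7 + R)
w(11)*(-85) + G(8) = ((8/3)/11)*(-85) + (8/7 + 8) = ((8/3)*(1/11))*(-85) + 64/7 = (8/33)*(-85) + 64/7 = -680/33 + 64/7 = -2648/231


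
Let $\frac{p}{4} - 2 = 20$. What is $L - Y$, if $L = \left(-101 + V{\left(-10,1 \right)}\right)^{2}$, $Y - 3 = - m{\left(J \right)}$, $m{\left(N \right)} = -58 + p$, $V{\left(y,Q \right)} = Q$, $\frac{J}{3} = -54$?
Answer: $10027$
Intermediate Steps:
$J = -162$ ($J = 3 \left(-54\right) = -162$)
$p = 88$ ($p = 8 + 4 \cdot 20 = 8 + 80 = 88$)
$m{\left(N \right)} = 30$ ($m{\left(N \right)} = -58 + 88 = 30$)
$Y = -27$ ($Y = 3 - 30 = -27$)
$L = 10000$ ($L = \left(-101 + 1\right)^{2} = \left(-100\right)^{2} = 10000$)
$L - Y = 10000 - -27 = 10000 + 27 = 10027$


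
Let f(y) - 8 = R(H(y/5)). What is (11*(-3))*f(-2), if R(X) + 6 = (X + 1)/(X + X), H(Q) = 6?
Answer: -341/4 ≈ -85.250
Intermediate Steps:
R(X) = -6 + (1 + X)/(2*X) (R(X) = -6 + (X + 1)/(X + X) = -6 + (1 + X)/((2*X)) = -6 + (1 + X)*(1/(2*X)) = -6 + (1 + X)/(2*X))
f(y) = 31/12 (f(y) = 8 + (½)*(1 - 11*6)/6 = 8 + (½)*(⅙)*(1 - 66) = 8 + (½)*(⅙)*(-65) = 8 - 65/12 = 31/12)
(11*(-3))*f(-2) = (11*(-3))*(31/12) = -33*31/12 = -341/4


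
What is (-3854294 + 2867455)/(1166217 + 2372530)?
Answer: -986839/3538747 ≈ -0.27887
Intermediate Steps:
(-3854294 + 2867455)/(1166217 + 2372530) = -986839/3538747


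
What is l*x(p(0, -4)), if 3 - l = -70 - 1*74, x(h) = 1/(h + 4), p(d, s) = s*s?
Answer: 147/20 ≈ 7.3500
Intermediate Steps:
p(d, s) = s²
x(h) = 1/(4 + h)
l = 147 (l = 3 - (-70 - 1*74) = 3 - (-70 - 74) = 3 - 1*(-144) = 3 + 144 = 147)
l*x(p(0, -4)) = 147/(4 + (-4)²) = 147/(4 + 16) = 147/20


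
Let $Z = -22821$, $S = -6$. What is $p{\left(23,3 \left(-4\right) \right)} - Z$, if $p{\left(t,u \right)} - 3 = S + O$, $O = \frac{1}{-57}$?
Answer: $\frac{1300625}{57} \approx 22818.0$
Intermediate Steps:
$O = - \frac{1}{57} \approx -0.017544$
$p{\left(t,u \right)} = - \frac{172}{57}$ ($p{\left(t,u \right)} = 3 - \frac{343}{57} = - \frac{172}{57}$)
$p{\left(23,3 \left(-4\right) \right)} - Z = - \frac{172}{57} - -22821 = - \frac{172}{57} + 22821 = \frac{1300625}{57}$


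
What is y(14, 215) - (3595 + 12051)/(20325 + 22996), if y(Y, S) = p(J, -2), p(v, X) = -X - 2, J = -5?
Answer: -15646/43321 ≈ -0.36116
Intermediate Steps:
p(v, X) = -2 - X
y(Y, S) = 0 (y(Y, S) = -2 - 1*(-2) = -2 + 2 = 0)
y(14, 215) - (3595 + 12051)/(20325 + 22996) = 0 - (3595 + 12051)/(20325 + 22996) = 0 - 15646/43321 = -15646/43321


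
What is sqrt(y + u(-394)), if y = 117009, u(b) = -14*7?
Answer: sqrt(116911) ≈ 341.92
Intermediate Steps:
u(b) = -98
sqrt(y + u(-394)) = sqrt(117009 - 98) = sqrt(116911)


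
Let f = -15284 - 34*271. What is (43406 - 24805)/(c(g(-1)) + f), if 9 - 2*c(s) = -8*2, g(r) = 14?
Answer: -37202/48971 ≈ -0.75967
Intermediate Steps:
f = -24498 (f = -15284 - 1*9214 = -15284 - 9214 = -24498)
c(s) = 25/2 (c(s) = 9/2 - (-4)*2 = 9/2 - 1/2*(-16) = 9/2 + 8 = 25/2)
(43406 - 24805)/(c(g(-1)) + f) = (43406 - 24805)/(25/2 - 24498) = 18601/(-48971/2) = 18601*(-2/48971) = -37202/48971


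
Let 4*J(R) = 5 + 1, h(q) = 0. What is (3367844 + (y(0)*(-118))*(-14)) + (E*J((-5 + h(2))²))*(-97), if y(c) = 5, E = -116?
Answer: 3392982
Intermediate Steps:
J(R) = 3/2 (J(R) = (5 + 1)/4 = (¼)*6 = 3/2)
(3367844 + (y(0)*(-118))*(-14)) + (E*J((-5 + h(2))²))*(-97) = (3367844 + (5*(-118))*(-14)) - 116*3/2*(-97) = (3367844 - 590*(-14)) - 174*(-97) = (3367844 + 8260) + 16878 = 3376104 + 16878 = 3392982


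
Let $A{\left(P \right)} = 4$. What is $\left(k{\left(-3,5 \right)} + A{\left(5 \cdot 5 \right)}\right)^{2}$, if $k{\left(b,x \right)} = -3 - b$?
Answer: $16$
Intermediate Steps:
$\left(k{\left(-3,5 \right)} + A{\left(5 \cdot 5 \right)}\right)^{2} = \left(\left(-3 - -3\right) + 4\right)^{2} = \left(\left(-3 + 3\right) + 4\right)^{2} = \left(0 + 4\right)^{2} = 4^{2} = 16$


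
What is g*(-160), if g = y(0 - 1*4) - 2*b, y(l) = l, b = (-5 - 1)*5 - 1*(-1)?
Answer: -8640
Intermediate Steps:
b = -29 (b = -6*5 + 1 = -30 + 1 = -29)
g = 54 (g = (0 - 1*4) - 2*(-29) = (0 - 4) + 58 = -4 + 58 = 54)
g*(-160) = 54*(-160) = -8640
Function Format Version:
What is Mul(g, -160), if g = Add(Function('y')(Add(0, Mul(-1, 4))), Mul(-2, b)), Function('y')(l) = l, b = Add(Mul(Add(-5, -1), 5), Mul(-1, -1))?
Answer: -8640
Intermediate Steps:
b = -29 (b = Add(Mul(-6, 5), 1) = Add(-30, 1) = -29)
g = 54 (g = Add(Add(0, Mul(-1, 4)), Mul(-2, -29)) = Add(Add(0, -4), 58) = Add(-4, 58) = 54)
Mul(g, -160) = Mul(54, -160) = -8640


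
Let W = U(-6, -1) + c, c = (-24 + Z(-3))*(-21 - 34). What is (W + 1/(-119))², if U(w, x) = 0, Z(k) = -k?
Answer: 18890853136/14161 ≈ 1.3340e+6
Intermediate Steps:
c = 1155 (c = (-24 - 1*(-3))*(-21 - 34) = (-24 + 3)*(-55) = -21*(-55) = 1155)
W = 1155 (W = 0 + 1155 = 1155)
(W + 1/(-119))² = (1155 + 1/(-119))² = (1155 - 1/119)² = (137444/119)² = 18890853136/14161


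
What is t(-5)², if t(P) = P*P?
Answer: 625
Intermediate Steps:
t(P) = P²
t(-5)² = ((-5)²)² = 25² = 625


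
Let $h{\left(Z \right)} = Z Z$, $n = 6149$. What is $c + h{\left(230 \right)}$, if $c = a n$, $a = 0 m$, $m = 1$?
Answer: $52900$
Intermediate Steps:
$a = 0$ ($a = 0 \cdot 1 = 0$)
$h{\left(Z \right)} = Z^{2}$
$c = 0$ ($c = 0 \cdot 6149 = 0$)
$c + h{\left(230 \right)} = 0 + 230^{2} = 0 + 52900 = 52900$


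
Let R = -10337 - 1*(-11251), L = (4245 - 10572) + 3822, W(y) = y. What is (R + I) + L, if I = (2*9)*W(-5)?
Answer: -1681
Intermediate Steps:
L = -2505 (L = -6327 + 3822 = -2505)
I = -90 (I = (2*9)*(-5) = 18*(-5) = -90)
R = 914 (R = -10337 + 11251 = 914)
(R + I) + L = (914 - 90) - 2505 = 824 - 2505 = -1681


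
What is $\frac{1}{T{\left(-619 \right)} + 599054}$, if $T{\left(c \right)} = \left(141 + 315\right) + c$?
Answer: $\frac{1}{598891} \approx 1.6698 \cdot 10^{-6}$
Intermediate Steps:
$T{\left(c \right)} = 456 + c$
$\frac{1}{T{\left(-619 \right)} + 599054} = \frac{1}{\left(456 - 619\right) + 599054} = \frac{1}{-163 + 599054} = \frac{1}{598891}$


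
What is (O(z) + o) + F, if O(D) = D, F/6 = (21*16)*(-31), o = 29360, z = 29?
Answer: -33107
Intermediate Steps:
F = -62496 (F = 6*((21*16)*(-31)) = 6*(336*(-31)) = 6*(-10416) = -62496)
(O(z) + o) + F = (29 + 29360) - 62496 = 29389 - 62496 = -33107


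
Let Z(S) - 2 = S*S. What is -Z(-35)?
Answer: -1227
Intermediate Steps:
Z(S) = 2 + S**2 (Z(S) = 2 + S*S = 2 + S**2)
-Z(-35) = -(2 + (-35)**2) = -(2 + 1225) = -1*1227 = -1227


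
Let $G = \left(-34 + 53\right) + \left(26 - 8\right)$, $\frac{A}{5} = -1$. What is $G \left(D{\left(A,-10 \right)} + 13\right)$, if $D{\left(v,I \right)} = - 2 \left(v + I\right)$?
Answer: $1591$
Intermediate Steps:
$A = -5$ ($A = 5 \left(-1\right) = -5$)
$G = 37$ ($G = 19 + \left(26 - 8\right) = 19 + 18 = 37$)
$D{\left(v,I \right)} = - 2 I - 2 v$ ($D{\left(v,I \right)} = - 2 \left(I + v\right) = - 2 I - 2 v$)
$G \left(D{\left(A,-10 \right)} + 13\right) = 37 \left(\left(\left(-2\right) \left(-10\right) - -10\right) + 13\right) = 37 \left(\left(20 + 10\right) + 13\right) = 37 \left(30 + 13\right) = 37 \cdot 43 = 1591$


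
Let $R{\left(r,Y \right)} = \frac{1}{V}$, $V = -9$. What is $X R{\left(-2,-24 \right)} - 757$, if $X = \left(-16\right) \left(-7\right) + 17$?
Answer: $- \frac{2314}{3} \approx -771.33$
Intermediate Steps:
$X = 129$ ($X = 112 + 17 = 129$)
$R{\left(r,Y \right)} = - \frac{1}{9}$ ($R{\left(r,Y \right)} = \frac{1}{-9} = - \frac{1}{9}$)
$X R{\left(-2,-24 \right)} - 757 = 129 \left(- \frac{1}{9}\right) - 757 = - \frac{43}{3} - 757 = - \frac{2314}{3}$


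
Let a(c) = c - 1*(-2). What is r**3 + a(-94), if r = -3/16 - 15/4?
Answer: -626879/4096 ≈ -153.05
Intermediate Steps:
r = -63/16 (r = -3*1/16 - 15*1/4 = -3/16 - 15/4 = -63/16 ≈ -3.9375)
a(c) = 2 + c (a(c) = c + 2 = 2 + c)
r**3 + a(-94) = (-63/16)**3 + (2 - 94) = -250047/4096 - 92 = -626879/4096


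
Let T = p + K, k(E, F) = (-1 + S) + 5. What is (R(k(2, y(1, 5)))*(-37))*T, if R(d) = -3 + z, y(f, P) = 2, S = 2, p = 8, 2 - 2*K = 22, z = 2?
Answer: -74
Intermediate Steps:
K = -10 (K = 1 - ½*22 = 1 - 11 = -10)
k(E, F) = 6 (k(E, F) = (-1 + 2) + 5 = 1 + 5 = 6)
R(d) = -1 (R(d) = -3 + 2 = -1)
T = -2 (T = 8 - 10 = -2)
(R(k(2, y(1, 5)))*(-37))*T = -1*(-37)*(-2) = 37*(-2) = -74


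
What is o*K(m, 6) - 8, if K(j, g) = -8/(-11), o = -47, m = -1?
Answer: -464/11 ≈ -42.182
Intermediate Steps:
K(j, g) = 8/11 (K(j, g) = -8*(-1/11) = 8/11)
o*K(m, 6) - 8 = -47*8/11 - 8 = -376/11 - 8 = -464/11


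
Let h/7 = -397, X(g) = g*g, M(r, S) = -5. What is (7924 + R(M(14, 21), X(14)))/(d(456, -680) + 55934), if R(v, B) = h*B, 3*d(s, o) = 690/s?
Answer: -122381280/12753067 ≈ -9.5962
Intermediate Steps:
X(g) = g²
h = -2779 (h = 7*(-397) = -2779)
d(s, o) = 230/s (d(s, o) = (690/s)/3 = 230/s)
R(v, B) = -2779*B
(7924 + R(M(14, 21), X(14)))/(d(456, -680) + 55934) = (7924 - 2779*14²)/(230/456 + 55934) = (7924 - 2779*196)/(230*(1/456) + 55934) = (7924 - 544684)/(115/228 + 55934) = -536760/12753067/228 = -536760*228/12753067 = -122381280/12753067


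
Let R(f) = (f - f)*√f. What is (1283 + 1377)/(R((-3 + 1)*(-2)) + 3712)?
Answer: 665/928 ≈ 0.71659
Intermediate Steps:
R(f) = 0 (R(f) = 0*√f = 0)
(1283 + 1377)/(R((-3 + 1)*(-2)) + 3712) = (1283 + 1377)/(0 + 3712) = 2660/3712 = 2660*(1/3712) = 665/928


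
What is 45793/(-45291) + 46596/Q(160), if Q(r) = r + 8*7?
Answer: 58346893/271746 ≈ 214.71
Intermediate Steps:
Q(r) = 56 + r (Q(r) = r + 56 = 56 + r)
45793/(-45291) + 46596/Q(160) = 45793/(-45291) + 46596/(56 + 160) = 45793*(-1/45291) + 46596/216 = -45793/45291 + 46596*(1/216) = -45793/45291 + 3883/18 = 58346893/271746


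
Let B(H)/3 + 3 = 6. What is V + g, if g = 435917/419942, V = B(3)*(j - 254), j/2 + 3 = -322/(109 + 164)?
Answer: -12884872711/5459246 ≈ -2360.2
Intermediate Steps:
B(H) = 9 (B(H) = -9 + 3*6 = -9 + 18 = 9)
j = -326/39 (j = -6 + 2*(-322/(109 + 164)) = -6 + 2*(-322/273) = -6 + 2*(-322*1/273) = -6 + 2*(-46/39) = -6 - 92/39 = -326/39 ≈ -8.3590)
V = -30696/13 (V = 9*(-326/39 - 254) = 9*(-10232/39) = -30696/13 ≈ -2361.2)
g = 435917/419942 (g = 435917*(1/419942) = 435917/419942 ≈ 1.0380)
V + g = -30696/13 + 435917/419942 = -12884872711/5459246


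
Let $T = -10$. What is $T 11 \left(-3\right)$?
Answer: $330$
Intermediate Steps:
$T 11 \left(-3\right) = \left(-10\right) 11 \left(-3\right) = \left(-110\right) \left(-3\right) = 330$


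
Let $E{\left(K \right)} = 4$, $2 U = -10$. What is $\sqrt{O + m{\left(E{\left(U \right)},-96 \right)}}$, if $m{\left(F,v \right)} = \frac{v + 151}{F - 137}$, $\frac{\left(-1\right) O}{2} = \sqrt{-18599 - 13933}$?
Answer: $\frac{\sqrt{-7315 - 70756 i \sqrt{8133}}}{133} \approx 13.422 - 13.438 i$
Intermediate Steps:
$O = - 4 i \sqrt{8133}$ ($O = - 2 \sqrt{-18599 - 13933} = - 2 \sqrt{-32532} = - 2 \cdot 2 i \sqrt{8133} = - 4 i \sqrt{8133} \approx - 360.73 i$)
$U = -5$ ($U = \frac{1}{2} \left(-10\right) = -5$)
$m{\left(F,v \right)} = \frac{151 + v}{-137 + F}$
$\sqrt{O + m{\left(E{\left(U \right)},-96 \right)}} = \sqrt{- 4 i \sqrt{8133} + \frac{151 - 96}{-137 + 4}} = \sqrt{- 4 i \sqrt{8133} + \frac{1}{-133} \cdot 55} = \sqrt{- 4 i \sqrt{8133} - \frac{55}{133}} = \sqrt{- \frac{55}{133} - 4 i \sqrt{8133}}$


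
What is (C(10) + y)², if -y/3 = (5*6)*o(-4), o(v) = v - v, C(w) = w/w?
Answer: 1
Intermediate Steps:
C(w) = 1
o(v) = 0
y = 0 (y = -3*5*6*0 = -90*0 = -3*0 = 0)
(C(10) + y)² = (1 + 0)² = 1² = 1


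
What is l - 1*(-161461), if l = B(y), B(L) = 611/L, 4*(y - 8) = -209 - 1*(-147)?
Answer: 2420693/15 ≈ 1.6138e+5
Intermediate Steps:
y = -15/2 (y = 8 + (-209 - 1*(-147))/4 = 8 + (-209 + 147)/4 = 8 + (1/4)*(-62) = 8 - 31/2 = -15/2 ≈ -7.5000)
l = -1222/15 (l = 611/(-15/2) = 611*(-2/15) = -1222/15 ≈ -81.467)
l - 1*(-161461) = -1222/15 - 1*(-161461) = -1222/15 + 161461 = 2420693/15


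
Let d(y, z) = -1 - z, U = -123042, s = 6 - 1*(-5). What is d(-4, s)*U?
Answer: 1476504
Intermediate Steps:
s = 11 (s = 6 + 5 = 11)
d(-4, s)*U = (-1 - 1*11)*(-123042) = (-1 - 11)*(-123042) = -12*(-123042) = 1476504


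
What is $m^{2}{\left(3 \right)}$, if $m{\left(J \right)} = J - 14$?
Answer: $121$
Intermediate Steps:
$m{\left(J \right)} = -14 + J$ ($m{\left(J \right)} = J - 14 = -14 + J$)
$m^{2}{\left(3 \right)} = \left(-14 + 3\right)^{2} = \left(-11\right)^{2} = 121$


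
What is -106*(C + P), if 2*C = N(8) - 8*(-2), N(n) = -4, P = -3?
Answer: -318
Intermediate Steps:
C = 6 (C = (-4 - 8*(-2))/2 = (-4 - 1*(-16))/2 = (-4 + 16)/2 = (½)*12 = 6)
-106*(C + P) = -106*(6 - 3) = -106*3 = -318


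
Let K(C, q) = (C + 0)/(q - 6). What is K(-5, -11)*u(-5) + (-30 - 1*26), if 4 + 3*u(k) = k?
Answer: -967/17 ≈ -56.882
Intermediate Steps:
u(k) = -4/3 + k/3
K(C, q) = C/(-6 + q)
K(-5, -11)*u(-5) + (-30 - 1*26) = (-5/(-6 - 11))*(-4/3 + (⅓)*(-5)) + (-30 - 1*26) = (-5/(-17))*(-4/3 - 5/3) + (-30 - 26) = -5*(-1/17)*(-3) - 56 = (5/17)*(-3) - 56 = -15/17 - 56 = -967/17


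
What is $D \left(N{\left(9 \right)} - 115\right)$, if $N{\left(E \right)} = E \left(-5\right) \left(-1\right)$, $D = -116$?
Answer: $8120$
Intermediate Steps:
$N{\left(E \right)} = 5 E$ ($N{\left(E \right)} = - 5 E \left(-1\right) = 5 E$)
$D \left(N{\left(9 \right)} - 115\right) = - 116 \left(5 \cdot 9 - 115\right) = - 116 \left(45 - 115\right) = \left(-116\right) \left(-70\right) = 8120$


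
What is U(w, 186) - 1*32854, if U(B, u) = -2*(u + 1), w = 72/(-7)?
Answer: -33228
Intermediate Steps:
w = -72/7 (w = 72*(-1/7) = -72/7 ≈ -10.286)
U(B, u) = -2 - 2*u (U(B, u) = -2*(1 + u) = -2 - 2*u)
U(w, 186) - 1*32854 = (-2 - 2*186) - 1*32854 = (-2 - 372) - 32854 = -374 - 32854 = -33228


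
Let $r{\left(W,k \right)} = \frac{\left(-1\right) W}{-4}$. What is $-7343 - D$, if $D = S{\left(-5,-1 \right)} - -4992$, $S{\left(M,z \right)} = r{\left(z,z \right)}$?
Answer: $- \frac{49339}{4} \approx -12335.0$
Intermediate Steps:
$r{\left(W,k \right)} = \frac{W}{4}$ ($r{\left(W,k \right)} = - W \left(- \frac{1}{4}\right) = \frac{W}{4}$)
$S{\left(M,z \right)} = \frac{z}{4}$
$D = \frac{19967}{4}$ ($D = \frac{1}{4} \left(-1\right) - -4992 = - \frac{1}{4} + 4992 = \frac{19967}{4} \approx 4991.8$)
$-7343 - D = -7343 - \frac{19967}{4} = - \frac{49339}{4}$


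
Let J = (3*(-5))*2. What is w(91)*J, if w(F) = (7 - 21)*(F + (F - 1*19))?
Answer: 68460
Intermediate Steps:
J = -30 (J = -15*2 = -30)
w(F) = 266 - 28*F (w(F) = -14*(F + (F - 19)) = -14*(F + (-19 + F)) = -14*(-19 + 2*F) = 266 - 28*F)
w(91)*J = (266 - 28*91)*(-30) = (266 - 2548)*(-30) = -2282*(-30) = 68460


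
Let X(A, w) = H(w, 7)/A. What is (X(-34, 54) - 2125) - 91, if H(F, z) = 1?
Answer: -75345/34 ≈ -2216.0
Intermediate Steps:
X(A, w) = 1/A
(X(-34, 54) - 2125) - 91 = (1/(-34) - 2125) - 91 = (-1/34 - 2125) - 91 = -72251/34 - 91 = -75345/34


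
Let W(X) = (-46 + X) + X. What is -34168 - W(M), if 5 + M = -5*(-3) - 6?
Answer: -34130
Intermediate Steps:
M = 4 (M = -5 + (-5*(-3) - 6) = -5 + (15 - 6) = -5 + 9 = 4)
W(X) = -46 + 2*X
-34168 - W(M) = -34168 - (-46 + 2*4) = -34168 - (-46 + 8) = -34168 - 1*(-38) = -34168 + 38 = -34130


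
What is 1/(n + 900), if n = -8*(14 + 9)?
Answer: 1/716 ≈ 0.0013966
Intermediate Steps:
n = -184 (n = -8*23 = -184)
1/(n + 900) = 1/(-184 + 900) = 1/716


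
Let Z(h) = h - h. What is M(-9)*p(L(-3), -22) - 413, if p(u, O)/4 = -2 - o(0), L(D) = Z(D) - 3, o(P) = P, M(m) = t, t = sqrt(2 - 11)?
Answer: -413 - 24*I ≈ -413.0 - 24.0*I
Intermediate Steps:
t = 3*I (t = sqrt(-9) = 3*I ≈ 3.0*I)
M(m) = 3*I
Z(h) = 0
L(D) = -3 (L(D) = 0 - 3 = -3)
p(u, O) = -8 (p(u, O) = 4*(-2 - 1*0) = 4*(-2 + 0) = 4*(-2) = -8)
M(-9)*p(L(-3), -22) - 413 = (3*I)*(-8) - 413 = -24*I - 413 = -413 - 24*I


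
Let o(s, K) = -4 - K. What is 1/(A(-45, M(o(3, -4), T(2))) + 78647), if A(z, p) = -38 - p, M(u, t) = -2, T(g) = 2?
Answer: 1/78611 ≈ 1.2721e-5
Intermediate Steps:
1/(A(-45, M(o(3, -4), T(2))) + 78647) = 1/((-38 - 1*(-2)) + 78647) = 1/((-38 + 2) + 78647) = 1/(-36 + 78647) = 1/78611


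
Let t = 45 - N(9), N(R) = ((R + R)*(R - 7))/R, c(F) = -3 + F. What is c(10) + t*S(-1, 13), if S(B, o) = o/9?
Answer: 596/9 ≈ 66.222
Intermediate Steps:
S(B, o) = o/9 (S(B, o) = o*(⅑) = o/9)
N(R) = -14 + 2*R (N(R) = ((2*R)*(-7 + R))/R = (2*R*(-7 + R))/R = -14 + 2*R)
t = 41 (t = 45 - (-14 + 2*9) = 45 - (-14 + 18) = 45 - 1*4 = 45 - 4 = 41)
c(10) + t*S(-1, 13) = (-3 + 10) + 41*((⅑)*13) = 7 + 41*(13/9) = 7 + 533/9 = 596/9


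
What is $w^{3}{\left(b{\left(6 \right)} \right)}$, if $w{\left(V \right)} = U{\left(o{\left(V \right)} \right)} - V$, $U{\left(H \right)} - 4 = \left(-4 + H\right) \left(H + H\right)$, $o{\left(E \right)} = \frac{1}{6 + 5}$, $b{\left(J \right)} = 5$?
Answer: $- \frac{8869743}{1771561} \approx -5.0067$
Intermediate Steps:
$o{\left(E \right)} = \frac{1}{11}$
$U{\left(H \right)} = 4 + 2 H \left(-4 + H\right)$ ($U{\left(H \right)} = 4 + \left(-4 + H\right) \left(H + H\right) = 4 + \left(-4 + H\right) 2 H = 4 + 2 H \left(-4 + H\right)$)
$w{\left(V \right)} = \frac{398}{121} - V$ ($w{\left(V \right)} = \left(4 - \frac{8}{11} + \frac{2}{121}\right) - V = \frac{398}{121} - V$)
$w^{3}{\left(b{\left(6 \right)} \right)} = \left(\frac{398}{121} - 5\right)^{3} = \left(- \frac{207}{121}\right)^{3} = - \frac{8869743}{1771561}$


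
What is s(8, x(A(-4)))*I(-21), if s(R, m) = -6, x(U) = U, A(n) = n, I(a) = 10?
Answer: -60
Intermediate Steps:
s(8, x(A(-4)))*I(-21) = -6*10 = -60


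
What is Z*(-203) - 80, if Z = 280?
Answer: -56920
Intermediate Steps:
Z*(-203) - 80 = 280*(-203) - 80 = -56840 - 80 = -56920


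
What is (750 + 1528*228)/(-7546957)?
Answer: -349134/7546957 ≈ -0.046262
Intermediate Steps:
(750 + 1528*228)/(-7546957) = (750 + 348384)*(-1/7546957) = 349134*(-1/7546957) = -349134/7546957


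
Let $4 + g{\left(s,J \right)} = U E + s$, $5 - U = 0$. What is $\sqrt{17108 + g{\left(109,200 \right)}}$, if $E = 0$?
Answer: $\sqrt{17213} \approx 131.2$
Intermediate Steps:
$U = 5$ ($U = 5 - 0 = 5 + 0 = 5$)
$g{\left(s,J \right)} = -4 + s$ ($g{\left(s,J \right)} = -4 + \left(5 \cdot 0 + s\right) = -4 + \left(0 + s\right) = -4 + s$)
$\sqrt{17108 + g{\left(109,200 \right)}} = \sqrt{17108 + \left(-4 + 109\right)} = \sqrt{17108 + 105} = \sqrt{17213}$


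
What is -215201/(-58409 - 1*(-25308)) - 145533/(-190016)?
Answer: 45708921049/6289719616 ≈ 7.2672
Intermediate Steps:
-215201/(-58409 - 1*(-25308)) - 145533/(-190016) = -215201/(-58409 + 25308) - 145533*(-1/190016) = -215201/(-33101) + 145533/190016 = -215201*(-1/33101) + 145533/190016 = 215201/33101 + 145533/190016 = 45708921049/6289719616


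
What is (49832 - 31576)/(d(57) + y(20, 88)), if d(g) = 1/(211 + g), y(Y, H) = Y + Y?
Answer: 4892608/10721 ≈ 456.36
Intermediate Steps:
y(Y, H) = 2*Y
(49832 - 31576)/(d(57) + y(20, 88)) = (49832 - 31576)/(1/(211 + 57) + 2*20) = 18256/(1/268 + 40) = 18256/(10721/268) = 18256*(268/10721) = 4892608/10721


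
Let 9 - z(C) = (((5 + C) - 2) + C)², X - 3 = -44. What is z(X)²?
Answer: 38837824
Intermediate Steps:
X = -41 (X = 3 - 44 = -41)
z(C) = 9 - (3 + 2*C)² (z(C) = 9 - (((5 + C) - 2) + C)² = 9 - ((3 + C) + C)² = 9 - (3 + 2*C)²)
z(X)² = (9 - (3 + 2*(-41))²)² = (9 - (3 - 82)²)² = (9 - 1*(-79)²)² = (9 - 1*6241)² = (9 - 6241)² = (-6232)² = 38837824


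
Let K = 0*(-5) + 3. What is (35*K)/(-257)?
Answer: -105/257 ≈ -0.40856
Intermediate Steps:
K = 3 (K = 0 + 3 = 3)
(35*K)/(-257) = (35*3)/(-257) = 105*(-1/257) = -105/257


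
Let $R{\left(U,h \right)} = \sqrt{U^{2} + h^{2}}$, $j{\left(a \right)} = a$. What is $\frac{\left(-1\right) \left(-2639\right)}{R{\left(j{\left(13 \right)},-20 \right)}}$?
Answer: $\frac{2639 \sqrt{569}}{569} \approx 110.63$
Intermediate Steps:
$\frac{\left(-1\right) \left(-2639\right)}{R{\left(j{\left(13 \right)},-20 \right)}} = \frac{\left(-1\right) \left(-2639\right)}{\sqrt{13^{2} + \left(-20\right)^{2}}} = \frac{2639}{\sqrt{169 + 400}} = \frac{2639}{\sqrt{569}} = 2639 \frac{\sqrt{569}}{569} = \frac{2639 \sqrt{569}}{569}$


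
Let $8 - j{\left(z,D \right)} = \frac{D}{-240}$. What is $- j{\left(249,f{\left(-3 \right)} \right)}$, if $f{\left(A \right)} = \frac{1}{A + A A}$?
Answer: $- \frac{11521}{1440} \approx -8.0007$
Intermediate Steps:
$f{\left(A \right)} = \frac{1}{A + A^{2}}$
$j{\left(z,D \right)} = 8 + \frac{D}{240}$ ($j{\left(z,D \right)} = 8 - \frac{D}{-240} = 8 - D \left(- \frac{1}{240}\right) = 8 - - \frac{D}{240} = 8 + \frac{D}{240}$)
$- j{\left(249,f{\left(-3 \right)} \right)} = - (8 + \frac{\frac{1}{-3} \frac{1}{1 - 3}}{240}) = - (8 + \frac{\left(- \frac{1}{3}\right) \frac{1}{-2}}{240}) = - (8 + \frac{\left(- \frac{1}{3}\right) \left(- \frac{1}{2}\right)}{240}) = - (8 + \frac{1}{240} \cdot \frac{1}{6}) = - (8 + \frac{1}{1440}) = \left(-1\right) \frac{11521}{1440} = - \frac{11521}{1440}$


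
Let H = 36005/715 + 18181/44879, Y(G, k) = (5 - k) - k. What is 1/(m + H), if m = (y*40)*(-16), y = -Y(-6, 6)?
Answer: -6417697/28425508998 ≈ -0.00022577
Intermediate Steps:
Y(G, k) = 5 - 2*k
y = 7 (y = -(5 - 2*6) = -(5 - 12) = -1*(-7) = 7)
H = 325773562/6417697 (H = 36005*(1/715) + 18181*(1/44879) = 7201/143 + 18181/44879 = 325773562/6417697 ≈ 50.762)
m = -4480 (m = (7*40)*(-16) = 280*(-16) = -4480)
1/(m + H) = 1/(-4480 + 325773562/6417697) = 1/(-28425508998/6417697) = -6417697/28425508998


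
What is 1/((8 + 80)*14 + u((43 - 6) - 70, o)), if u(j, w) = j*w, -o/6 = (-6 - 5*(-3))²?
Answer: 1/17270 ≈ 5.7904e-5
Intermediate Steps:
o = -486 (o = -6*(-6 - 5*(-3))² = -6*(-6 + 15)² = -6*9² = -6*81 = -486)
1/((8 + 80)*14 + u((43 - 6) - 70, o)) = 1/((8 + 80)*14 + ((43 - 6) - 70)*(-486)) = 1/(88*14 + (37 - 70)*(-486)) = 1/(1232 - 33*(-486)) = 1/(1232 + 16038) = 1/17270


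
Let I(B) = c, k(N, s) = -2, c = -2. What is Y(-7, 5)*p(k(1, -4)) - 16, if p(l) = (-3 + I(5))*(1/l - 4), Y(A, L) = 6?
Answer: 119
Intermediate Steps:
I(B) = -2
p(l) = 20 - 5/l (p(l) = (-3 - 2)*(1/l - 4) = -5*(1/l - 4) = -5*(-4 + 1/l) = 20 - 5/l)
Y(-7, 5)*p(k(1, -4)) - 16 = 6*(20 - 5/(-2)) - 16 = 6*(20 - 5*(-½)) - 16 = 6*(20 + 5/2) - 16 = 6*(45/2) - 16 = 135 - 16 = 119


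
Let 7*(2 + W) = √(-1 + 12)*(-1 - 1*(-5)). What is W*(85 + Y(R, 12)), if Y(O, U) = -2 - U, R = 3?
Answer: -142 + 284*√11/7 ≈ -7.4398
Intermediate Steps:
W = -2 + 4*√11/7 (W = -2 + (√(-1 + 12)*(-1 - 1*(-5)))/7 = -2 + (√11*(-1 + 5))/7 = -2 + (√11*4)/7 = -2 + (4*√11)/7 = -2 + 4*√11/7 ≈ -0.10479)
W*(85 + Y(R, 12)) = (-2 + 4*√11/7)*(85 + (-2 - 1*12)) = (-2 + 4*√11/7)*(85 + (-2 - 12)) = (-2 + 4*√11/7)*(85 - 14) = (-2 + 4*√11/7)*71 = -142 + 284*√11/7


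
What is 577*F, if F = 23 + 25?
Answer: 27696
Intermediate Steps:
F = 48
577*F = 577*48 = 27696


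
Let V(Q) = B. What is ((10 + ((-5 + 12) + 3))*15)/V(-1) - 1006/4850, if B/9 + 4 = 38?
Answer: 95597/123675 ≈ 0.77297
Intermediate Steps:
B = 306 (B = -36 + 9*38 = -36 + 342 = 306)
V(Q) = 306
((10 + ((-5 + 12) + 3))*15)/V(-1) - 1006/4850 = ((10 + ((-5 + 12) + 3))*15)/306 - 1006/4850 = ((10 + (7 + 3))*15)*(1/306) - 1006*1/4850 = ((10 + 10)*15)*(1/306) - 503/2425 = (20*15)*(1/306) - 503/2425 = 300*(1/306) - 503/2425 = 50/51 - 503/2425 = 95597/123675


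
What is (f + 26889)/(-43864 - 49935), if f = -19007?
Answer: -7882/93799 ≈ -0.084031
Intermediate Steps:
(f + 26889)/(-43864 - 49935) = (-19007 + 26889)/(-43864 - 49935) = 7882/(-93799) = 7882*(-1/93799) = -7882/93799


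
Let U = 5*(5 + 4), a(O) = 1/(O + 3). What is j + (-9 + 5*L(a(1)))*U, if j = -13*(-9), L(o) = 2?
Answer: 162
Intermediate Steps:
a(O) = 1/(3 + O)
j = 117
U = 45 (U = 5*9 = 45)
j + (-9 + 5*L(a(1)))*U = 117 + (-9 + 5*2)*45 = 117 + (-9 + 10)*45 = 117 + 1*45 = 117 + 45 = 162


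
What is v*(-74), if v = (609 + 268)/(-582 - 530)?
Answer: 32449/556 ≈ 58.362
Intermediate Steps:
v = -877/1112 (v = 877/(-1112) = 877*(-1/1112) = -877/1112 ≈ -0.78867)
v*(-74) = -877/1112*(-74) = 32449/556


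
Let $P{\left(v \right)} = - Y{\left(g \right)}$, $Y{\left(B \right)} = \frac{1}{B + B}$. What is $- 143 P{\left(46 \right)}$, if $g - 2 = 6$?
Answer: $\frac{143}{16} \approx 8.9375$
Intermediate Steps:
$g = 8$ ($g = 2 + 6 = 8$)
$Y{\left(B \right)} = \frac{1}{2 B}$
$P{\left(v \right)} = - \frac{1}{16}$ ($P{\left(v \right)} = - \frac{1}{2 \cdot 8} = \left(-1\right) \frac{1}{16} = - \frac{1}{16}$)
$- 143 P{\left(46 \right)} = \left(-143\right) \left(- \frac{1}{16}\right) = \frac{143}{16}$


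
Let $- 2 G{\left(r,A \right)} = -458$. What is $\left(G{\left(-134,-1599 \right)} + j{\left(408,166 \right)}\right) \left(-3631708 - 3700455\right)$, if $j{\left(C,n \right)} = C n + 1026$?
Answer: $-505794600229$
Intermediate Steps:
$j{\left(C,n \right)} = 1026 + C n$
$G{\left(r,A \right)} = 229$ ($G{\left(r,A \right)} = \left(- \frac{1}{2}\right) \left(-458\right) = 229$)
$\left(G{\left(-134,-1599 \right)} + j{\left(408,166 \right)}\right) \left(-3631708 - 3700455\right) = \left(229 + \left(1026 + 408 \cdot 166\right)\right) \left(-3631708 - 3700455\right) = \left(229 + \left(1026 + 67728\right)\right) \left(-7332163\right) = \left(229 + 68754\right) \left(-7332163\right) = 68983 \left(-7332163\right) = -505794600229$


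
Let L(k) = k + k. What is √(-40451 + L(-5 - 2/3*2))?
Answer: I*√364173/3 ≈ 201.16*I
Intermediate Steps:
L(k) = 2*k
√(-40451 + L(-5 - 2/3*2)) = √(-40451 + 2*(-5 - 2/3*2)) = √(-40451 + 2*(-5 - 2*⅓*2)) = √(-40451 + 2*(-5 - ⅔*2)) = √(-40451 + 2*(-5 - 4/3)) = √(-40451 + 2*(-19/3)) = √(-40451 - 38/3) = √(-121391/3) = I*√364173/3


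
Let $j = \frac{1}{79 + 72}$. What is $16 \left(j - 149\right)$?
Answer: $- \frac{359968}{151} \approx -2383.9$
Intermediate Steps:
$j = \frac{1}{151} \approx 0.0066225$
$16 \left(j - 149\right) = 16 \left(\frac{1}{151} - 149\right) = 16 \left(- \frac{22498}{151}\right) = - \frac{359968}{151}$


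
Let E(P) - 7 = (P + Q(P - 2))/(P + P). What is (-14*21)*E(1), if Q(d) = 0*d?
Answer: -2205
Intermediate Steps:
Q(d) = 0
E(P) = 15/2 (E(P) = 7 + (P + 0)/(P + P) = 7 + P/((2*P)) = 7 + P*(1/(2*P)) = 7 + 1/2 = 15/2)
(-14*21)*E(1) = -14*21*(15/2) = -294*15/2 = -2205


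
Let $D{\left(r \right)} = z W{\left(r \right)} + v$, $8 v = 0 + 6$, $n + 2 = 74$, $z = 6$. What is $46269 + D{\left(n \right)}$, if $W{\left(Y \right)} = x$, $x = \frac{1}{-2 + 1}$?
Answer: $\frac{185055}{4} \approx 46264.0$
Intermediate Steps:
$x = -1$ ($x = \frac{1}{-1} = -1$)
$n = 72$ ($n = -2 + 74 = 72$)
$W{\left(Y \right)} = -1$
$v = \frac{3}{4}$ ($v = \frac{0 + 6}{8} = \frac{1}{8} \cdot 6 = \frac{3}{4} \approx 0.75$)
$D{\left(r \right)} = - \frac{21}{4}$ ($D{\left(r \right)} = 6 \left(-1\right) + \frac{3}{4} = -6 + \frac{3}{4} = - \frac{21}{4}$)
$46269 + D{\left(n \right)} = 46269 - \frac{21}{4} = \frac{185055}{4}$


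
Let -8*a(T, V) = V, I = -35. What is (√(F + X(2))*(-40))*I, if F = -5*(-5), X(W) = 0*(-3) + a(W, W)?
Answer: 2100*√11 ≈ 6964.9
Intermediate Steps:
a(T, V) = -V/8
X(W) = -W/8 (X(W) = 0*(-3) - W/8 = 0 - W/8 = -W/8)
F = 25
(√(F + X(2))*(-40))*I = (√(25 - ⅛*2)*(-40))*(-35) = (√(25 - ¼)*(-40))*(-35) = (√(99/4)*(-40))*(-35) = ((3*√11/2)*(-40))*(-35) = -60*√11*(-35) = 2100*√11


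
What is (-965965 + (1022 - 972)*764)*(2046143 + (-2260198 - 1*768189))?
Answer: 911291604660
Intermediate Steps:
(-965965 + (1022 - 972)*764)*(2046143 + (-2260198 - 1*768189)) = (-965965 + 50*764)*(2046143 + (-2260198 - 768189)) = (-965965 + 38200)*(2046143 - 3028387) = -927765*(-982244) = 911291604660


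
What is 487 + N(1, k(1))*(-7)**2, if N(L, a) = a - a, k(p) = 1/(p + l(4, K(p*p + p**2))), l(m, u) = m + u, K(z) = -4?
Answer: 487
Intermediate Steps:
k(p) = 1/p (k(p) = 1/(p + (4 - 4)) = 1/(p + 0) = 1/p)
N(L, a) = 0
487 + N(1, k(1))*(-7)**2 = 487 + 0*(-7)**2 = 487 + 0*49 = 487 + 0 = 487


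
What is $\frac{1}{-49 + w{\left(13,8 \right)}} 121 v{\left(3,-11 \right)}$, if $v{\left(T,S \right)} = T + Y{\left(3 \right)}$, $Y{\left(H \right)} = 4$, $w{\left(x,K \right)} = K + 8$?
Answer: $- \frac{77}{3} \approx -25.667$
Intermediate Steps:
$w{\left(x,K \right)} = 8 + K$
$v{\left(T,S \right)} = 4 + T$ ($v{\left(T,S \right)} = T + 4 = 4 + T$)
$\frac{1}{-49 + w{\left(13,8 \right)}} 121 v{\left(3,-11 \right)} = \frac{1}{-49 + \left(8 + 8\right)} 121 \left(4 + 3\right) = \frac{1}{-49 + 16} \cdot 121 \cdot 7 = \frac{1}{-33} \cdot 121 \cdot 7 = \left(- \frac{1}{33}\right) 121 \cdot 7 = \left(- \frac{11}{3}\right) 7 = - \frac{77}{3}$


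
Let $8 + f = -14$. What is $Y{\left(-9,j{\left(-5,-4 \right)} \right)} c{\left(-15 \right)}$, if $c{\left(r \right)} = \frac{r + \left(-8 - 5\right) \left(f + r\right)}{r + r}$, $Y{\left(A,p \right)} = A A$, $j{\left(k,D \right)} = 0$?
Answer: $- \frac{6291}{5} \approx -1258.2$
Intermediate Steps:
$f = -22$ ($f = -8 - 14 = -22$)
$Y{\left(A,p \right)} = A^{2}$
$c{\left(r \right)} = \frac{286 - 12 r}{2 r}$ ($c{\left(r \right)} = \frac{r + \left(-8 - 5\right) \left(-22 + r\right)}{r + r} = \frac{r - 13 \left(-22 + r\right)}{2 r} = \left(r - \left(-286 + 13 r\right)\right) \frac{1}{2 r} = \left(286 - 12 r\right) \frac{1}{2 r} = \frac{286 - 12 r}{2 r}$)
$Y{\left(-9,j{\left(-5,-4 \right)} \right)} c{\left(-15 \right)} = \left(-9\right)^{2} \left(-6 + \frac{143}{-15}\right) = 81 \left(-6 + 143 \left(- \frac{1}{15}\right)\right) = 81 \left(-6 - \frac{143}{15}\right) = 81 \left(- \frac{233}{15}\right) = - \frac{6291}{5}$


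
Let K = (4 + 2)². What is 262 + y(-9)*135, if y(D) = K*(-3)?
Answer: -14318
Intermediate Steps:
K = 36 (K = 6² = 36)
y(D) = -108 (y(D) = 36*(-3) = -108)
262 + y(-9)*135 = 262 - 108*135 = 262 - 14580 = -14318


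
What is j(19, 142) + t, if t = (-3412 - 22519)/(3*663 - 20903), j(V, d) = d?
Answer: 2711719/18914 ≈ 143.37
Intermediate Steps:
t = 25931/18914 (t = -25931/(1989 - 20903) = -25931/(-18914) = -25931*(-1/18914) = 25931/18914 ≈ 1.3710)
j(19, 142) + t = 142 + 25931/18914 = 2711719/18914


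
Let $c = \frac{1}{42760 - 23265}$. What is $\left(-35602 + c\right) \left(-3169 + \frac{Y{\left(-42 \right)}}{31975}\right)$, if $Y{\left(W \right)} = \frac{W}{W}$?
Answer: $\frac{70328349096597486}{623352625} \approx 1.1282 \cdot 10^{8}$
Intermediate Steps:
$c = \frac{1}{19495} \approx 5.1295 \cdot 10^{-5}$
$Y{\left(W \right)} = 1$
$\left(-35602 + c\right) \left(-3169 + \frac{Y{\left(-42 \right)}}{31975}\right) = \left(-35602 + \frac{1}{19495}\right) \left(-3169 + 1 \cdot \frac{1}{31975}\right) = - \frac{694060989 \left(-3169 + 1 \cdot \frac{1}{31975}\right)}{19495} = - \frac{694060989 \left(-3169 + \frac{1}{31975}\right)}{19495} = \left(- \frac{694060989}{19495}\right) \left(- \frac{101328774}{31975}\right) = \frac{70328349096597486}{623352625}$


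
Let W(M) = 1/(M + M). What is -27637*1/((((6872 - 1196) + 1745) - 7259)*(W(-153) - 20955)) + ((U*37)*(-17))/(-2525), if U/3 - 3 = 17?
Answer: 435832939937/29143589895 ≈ 14.955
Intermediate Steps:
U = 60 (U = 9 + 3*17 = 9 + 51 = 60)
W(M) = 1/(2*M)
-27637*1/((((6872 - 1196) + 1745) - 7259)*(W(-153) - 20955)) + ((U*37)*(-17))/(-2525) = -27637*1/(((1/2)/(-153) - 20955)*(((6872 - 1196) + 1745) - 7259)) + ((60*37)*(-17))/(-2525) = -27637*1/(((1/2)*(-1/153) - 20955)*((5676 + 1745) - 7259)) + (2220*(-17))*(-1/2525) = -27637*1/((7421 - 7259)*(-1/306 - 20955)) - 37740*(-1/2525) = -27637/((-6412231/306*162)) + 7548/505 = -27637/(-57710079/17) + 7548/505 = -27637*(-17/57710079) + 7548/505 = 469829/57710079 + 7548/505 = 435832939937/29143589895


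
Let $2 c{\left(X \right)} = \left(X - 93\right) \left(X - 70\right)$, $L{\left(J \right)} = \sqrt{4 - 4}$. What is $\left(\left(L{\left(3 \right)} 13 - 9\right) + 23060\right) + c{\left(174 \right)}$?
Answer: $27263$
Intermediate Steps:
$L{\left(J \right)} = 0$ ($L{\left(J \right)} = \sqrt{0} = 0$)
$c{\left(X \right)} = \frac{\left(-93 + X\right) \left(-70 + X\right)}{2}$ ($c{\left(X \right)} = \frac{\left(X - 93\right) \left(X - 70\right)}{2} = \frac{\left(-93 + X\right) \left(-70 + X\right)}{2}$)
$\left(\left(L{\left(3 \right)} 13 - 9\right) + 23060\right) + c{\left(174 \right)} = \left(\left(0 \cdot 13 - 9\right) + 23060\right) + \left(3255 + \frac{174^{2}}{2} - 14181\right) = \left(\left(0 - 9\right) + 23060\right) + \left(3255 + \frac{1}{2} \cdot 30276 - 14181\right) = \left(-9 + 23060\right) + \left(3255 + 15138 - 14181\right) = 23051 + 4212 = 27263$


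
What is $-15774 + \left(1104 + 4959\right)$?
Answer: $-9711$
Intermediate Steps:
$-15774 + \left(1104 + 4959\right) = -15774 + 6063 = -9711$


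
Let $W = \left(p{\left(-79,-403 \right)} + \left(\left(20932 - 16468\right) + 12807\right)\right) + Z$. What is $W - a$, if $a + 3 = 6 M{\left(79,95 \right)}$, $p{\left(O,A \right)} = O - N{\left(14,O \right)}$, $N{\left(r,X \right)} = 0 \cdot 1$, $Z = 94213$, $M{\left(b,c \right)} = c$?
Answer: $110838$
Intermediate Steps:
$N{\left(r,X \right)} = 0$
$p{\left(O,A \right)} = O$ ($p{\left(O,A \right)} = O - 0 = O + 0 = O$)
$a = 567$ ($a = -3 + 6 \cdot 95 = -3 + 570 = 567$)
$W = 111405$ ($W = \left(-79 + \left(\left(20932 - 16468\right) + 12807\right)\right) + 94213 = \left(-79 + \left(4464 + 12807\right)\right) + 94213 = \left(-79 + 17271\right) + 94213 = 17192 + 94213 = 111405$)
$W - a = 111405 - 567 = 110838$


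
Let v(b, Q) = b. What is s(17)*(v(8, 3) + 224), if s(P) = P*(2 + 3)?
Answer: 19720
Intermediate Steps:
s(P) = 5*P (s(P) = P*5 = 5*P)
s(17)*(v(8, 3) + 224) = (5*17)*(8 + 224) = 85*232 = 19720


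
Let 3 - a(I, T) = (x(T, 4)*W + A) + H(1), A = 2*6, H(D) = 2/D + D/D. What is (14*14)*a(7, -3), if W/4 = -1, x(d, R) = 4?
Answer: 784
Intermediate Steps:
H(D) = 1 + 2/D (H(D) = 2/D + 1 = 1 + 2/D)
A = 12
W = -4 (W = 4*(-1) = -4)
a(I, T) = 4 (a(I, T) = 3 - ((4*(-4) + 12) + (2 + 1)/1) = 3 - ((-16 + 12) + 1*3) = 3 - (-4 + 3) = 3 - 1*(-1) = 3 + 1 = 4)
(14*14)*a(7, -3) = (14*14)*4 = 196*4 = 784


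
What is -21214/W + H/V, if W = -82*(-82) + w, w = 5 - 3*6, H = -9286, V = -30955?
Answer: -594361024/207739005 ≈ -2.8611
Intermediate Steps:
w = -13 (w = 5 - 18 = -13)
W = 6711 (W = -82*(-82) - 13 = 6724 - 13 = 6711)
-21214/W + H/V = -21214/6711 - 9286/(-30955) = -21214*1/6711 - 9286*(-1/30955) = -21214/6711 + 9286/30955 = -594361024/207739005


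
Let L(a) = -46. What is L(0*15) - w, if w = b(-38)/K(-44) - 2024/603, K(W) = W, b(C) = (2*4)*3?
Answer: -279236/6633 ≈ -42.098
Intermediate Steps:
b(C) = 24 (b(C) = 8*3 = 24)
w = -25882/6633 (w = 24/(-44) - 2024/603 = 24*(-1/44) - 2024*1/603 = -6/11 - 2024/603 = -25882/6633 ≈ -3.9020)
L(0*15) - w = -46 - 1*(-25882/6633) = -46 + 25882/6633 = -279236/6633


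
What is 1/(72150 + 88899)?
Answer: 1/161049 ≈ 6.2093e-6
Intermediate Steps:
1/(72150 + 88899) = 1/161049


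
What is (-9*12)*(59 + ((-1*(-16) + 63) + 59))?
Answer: -21276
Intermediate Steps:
(-9*12)*(59 + ((-1*(-16) + 63) + 59)) = -108*(59 + ((16 + 63) + 59)) = -108*(59 + (79 + 59)) = -108*(59 + 138) = -108*197 = -21276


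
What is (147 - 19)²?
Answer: 16384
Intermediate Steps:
(147 - 19)² = 128² = 16384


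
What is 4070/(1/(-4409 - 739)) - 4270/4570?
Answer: -9575228947/457 ≈ -2.0952e+7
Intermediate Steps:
4070/(1/(-4409 - 739)) - 4270/4570 = 4070/(1/(-5148)) - 4270*1/4570 = 4070/(-1/5148) - 427/457 = 4070*(-5148) - 427/457 = -20952360 - 427/457 = -9575228947/457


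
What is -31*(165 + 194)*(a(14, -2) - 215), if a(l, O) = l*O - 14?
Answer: 2860153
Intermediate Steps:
a(l, O) = -14 + O*l (a(l, O) = O*l - 14 = -14 + O*l)
-31*(165 + 194)*(a(14, -2) - 215) = -31*(165 + 194)*((-14 - 2*14) - 215) = -11129*((-14 - 28) - 215) = -11129*(-42 - 215) = -11129*(-257) = -31*(-92263) = 2860153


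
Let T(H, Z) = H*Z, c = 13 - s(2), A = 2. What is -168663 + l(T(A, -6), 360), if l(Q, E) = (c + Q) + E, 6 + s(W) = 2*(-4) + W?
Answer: -168290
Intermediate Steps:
s(W) = -14 + W (s(W) = -6 + (2*(-4) + W) = -6 + (-8 + W) = -14 + W)
c = 25 (c = 13 - (-14 + 2) = 13 - 1*(-12) = 13 + 12 = 25)
l(Q, E) = 25 + E + Q (l(Q, E) = (25 + Q) + E = 25 + E + Q)
-168663 + l(T(A, -6), 360) = -168663 + (25 + 360 + 2*(-6)) = -168663 + (25 + 360 - 12) = -168663 + 373 = -168290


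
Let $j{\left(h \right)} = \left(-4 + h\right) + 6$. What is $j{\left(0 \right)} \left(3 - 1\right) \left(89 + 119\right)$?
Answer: $832$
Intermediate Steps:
$j{\left(h \right)} = 2 + h$
$j{\left(0 \right)} \left(3 - 1\right) \left(89 + 119\right) = \left(2 + 0\right) \left(3 - 1\right) \left(89 + 119\right) = 2 \left(3 - 1\right) 208 = 2 \cdot 2 \cdot 208 = 4 \cdot 208 = 832$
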